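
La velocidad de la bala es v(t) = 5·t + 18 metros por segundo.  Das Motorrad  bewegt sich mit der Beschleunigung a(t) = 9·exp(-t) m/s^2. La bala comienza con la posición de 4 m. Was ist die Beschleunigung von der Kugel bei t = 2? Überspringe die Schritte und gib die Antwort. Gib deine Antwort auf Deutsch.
Die Beschleunigung bei t = 2 ist a = 5.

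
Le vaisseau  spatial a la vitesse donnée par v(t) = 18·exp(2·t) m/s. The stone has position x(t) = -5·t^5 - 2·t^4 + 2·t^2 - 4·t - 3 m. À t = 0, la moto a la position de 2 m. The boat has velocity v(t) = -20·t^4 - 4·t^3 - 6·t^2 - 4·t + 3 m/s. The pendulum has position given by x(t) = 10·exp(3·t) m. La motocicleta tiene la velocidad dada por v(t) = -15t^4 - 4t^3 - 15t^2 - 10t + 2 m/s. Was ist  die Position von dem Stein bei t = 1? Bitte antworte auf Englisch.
We have position x(t) = -5·t^5 - 2·t^4 + 2·t^2 - 4·t - 3. Substituting t = 1: x(1) = -12.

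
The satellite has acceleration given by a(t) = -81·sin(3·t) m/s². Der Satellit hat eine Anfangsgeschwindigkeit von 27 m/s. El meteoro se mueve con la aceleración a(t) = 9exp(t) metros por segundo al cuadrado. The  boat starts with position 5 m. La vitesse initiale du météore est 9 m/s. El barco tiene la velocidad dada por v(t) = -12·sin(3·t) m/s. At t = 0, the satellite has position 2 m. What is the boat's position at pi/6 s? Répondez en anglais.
Starting from velocity v(t) = -12·sin(3·t), we take 1 integral. The integral of velocity, with x(0) = 5, gives position: x(t) = 4·cos(3·t) + 1. From the given position equation x(t) = 4·cos(3·t) + 1, we substitute t = pi/6 to get x = 1.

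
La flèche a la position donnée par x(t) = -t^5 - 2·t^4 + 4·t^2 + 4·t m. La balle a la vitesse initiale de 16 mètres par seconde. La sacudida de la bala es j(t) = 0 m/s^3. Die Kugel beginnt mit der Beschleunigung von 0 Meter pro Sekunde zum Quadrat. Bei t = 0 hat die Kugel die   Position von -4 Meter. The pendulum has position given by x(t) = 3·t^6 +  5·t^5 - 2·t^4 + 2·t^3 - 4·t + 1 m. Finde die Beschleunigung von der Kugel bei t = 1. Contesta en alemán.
Um dies zu lösen, müssen wir 1 Integral unserer Gleichung für den Ruck j(t) = 0 finden. Die Stammfunktion von dem Ruck ist die Beschleunigung. Mit a(0) = 0 erhalten wir a(t) = 0. Mit a(t) = 0 und Einsetzen von t = 1, finden wir a = 0.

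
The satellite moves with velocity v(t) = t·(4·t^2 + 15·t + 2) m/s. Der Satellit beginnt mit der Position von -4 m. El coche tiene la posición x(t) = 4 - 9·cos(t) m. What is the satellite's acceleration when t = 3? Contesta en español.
Para resolver esto, necesitamos tomar 1 derivada de nuestra ecuación de la velocidad v(t) = t·(4·t^2 + 15·t + 2). Derivando la velocidad, obtenemos la aceleración: a(t) = 4·t^2 + t·(8·t + 15) + 15·t + 2. Usando a(t) = 4·t^2 + t·(8·t + 15) + 15·t + 2 y sustituyendo t = 3, encontramos a = 200.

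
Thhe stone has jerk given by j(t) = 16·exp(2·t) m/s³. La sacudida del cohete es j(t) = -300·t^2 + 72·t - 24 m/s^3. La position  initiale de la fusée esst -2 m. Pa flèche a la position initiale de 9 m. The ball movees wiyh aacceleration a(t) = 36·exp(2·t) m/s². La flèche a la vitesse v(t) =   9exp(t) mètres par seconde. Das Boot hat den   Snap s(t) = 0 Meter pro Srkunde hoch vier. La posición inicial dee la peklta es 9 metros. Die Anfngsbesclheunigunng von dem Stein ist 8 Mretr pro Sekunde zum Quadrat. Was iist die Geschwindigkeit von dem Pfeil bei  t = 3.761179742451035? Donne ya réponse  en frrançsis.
En utilisant v(t) = 9·exp(t) et en substituant t = 3.761179742451035, nous trouvons v = 386.992115635457.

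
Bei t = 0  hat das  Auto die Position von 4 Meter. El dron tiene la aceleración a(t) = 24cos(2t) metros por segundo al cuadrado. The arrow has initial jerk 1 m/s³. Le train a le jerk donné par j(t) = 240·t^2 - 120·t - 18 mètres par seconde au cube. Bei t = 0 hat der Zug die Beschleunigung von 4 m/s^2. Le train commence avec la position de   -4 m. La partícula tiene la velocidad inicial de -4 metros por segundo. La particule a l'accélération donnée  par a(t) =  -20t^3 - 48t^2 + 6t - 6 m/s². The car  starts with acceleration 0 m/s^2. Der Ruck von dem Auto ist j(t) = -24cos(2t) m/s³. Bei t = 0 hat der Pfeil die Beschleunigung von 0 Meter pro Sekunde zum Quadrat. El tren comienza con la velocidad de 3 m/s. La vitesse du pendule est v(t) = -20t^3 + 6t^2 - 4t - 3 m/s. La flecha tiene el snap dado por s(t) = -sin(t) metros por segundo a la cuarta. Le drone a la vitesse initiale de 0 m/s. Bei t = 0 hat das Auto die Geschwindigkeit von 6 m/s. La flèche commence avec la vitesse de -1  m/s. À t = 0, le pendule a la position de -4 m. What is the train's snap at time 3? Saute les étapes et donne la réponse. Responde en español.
El snap en t = 3 es s = 1320.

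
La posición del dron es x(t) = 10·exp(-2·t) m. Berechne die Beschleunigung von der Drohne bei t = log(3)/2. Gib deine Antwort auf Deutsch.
Ausgehend von der Position x(t) = 10·exp(-2·t), nehmen wir 2 Ableitungen. Durch Ableiten von der Position erhalten wir die Geschwindigkeit: v(t) = -20·exp(-2·t). Mit d/dt von v(t) finden wir a(t) = 40·exp(-2·t). Aus der Gleichung für die Beschleunigung a(t) = 40·exp(-2·t), setzen wir t = log(3)/2 ein und erhalten a = 40/3.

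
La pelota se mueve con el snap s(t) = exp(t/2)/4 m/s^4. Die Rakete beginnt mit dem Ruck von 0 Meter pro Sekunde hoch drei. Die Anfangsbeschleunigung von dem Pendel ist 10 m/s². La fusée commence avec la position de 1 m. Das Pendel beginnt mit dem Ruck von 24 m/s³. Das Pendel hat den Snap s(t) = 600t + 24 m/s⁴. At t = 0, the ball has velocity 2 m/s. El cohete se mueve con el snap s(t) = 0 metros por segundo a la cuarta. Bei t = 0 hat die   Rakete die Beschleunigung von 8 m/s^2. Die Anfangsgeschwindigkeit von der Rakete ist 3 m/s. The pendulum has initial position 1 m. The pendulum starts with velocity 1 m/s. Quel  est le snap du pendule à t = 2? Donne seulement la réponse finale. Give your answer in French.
La réponse est 1224.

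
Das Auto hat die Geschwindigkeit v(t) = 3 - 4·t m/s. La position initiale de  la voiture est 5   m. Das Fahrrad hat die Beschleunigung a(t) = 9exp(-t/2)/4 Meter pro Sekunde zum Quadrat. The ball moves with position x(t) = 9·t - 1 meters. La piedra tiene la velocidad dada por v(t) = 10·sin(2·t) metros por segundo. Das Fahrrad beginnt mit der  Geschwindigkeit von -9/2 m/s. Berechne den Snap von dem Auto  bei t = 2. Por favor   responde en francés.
Nous devons dériver notre équation de la vitesse v(t) = 3 - 4·t 3 fois. En prenant d/dt de v(t), nous trouvons a(t) = -4. En dérivant l'accélération, nous obtenons le jerk: j(t) = 0. La dérivée du jerk donne le snap: s(t) = 0. En utilisant s(t) = 0 et en substituant t = 2, nous trouvons s = 0.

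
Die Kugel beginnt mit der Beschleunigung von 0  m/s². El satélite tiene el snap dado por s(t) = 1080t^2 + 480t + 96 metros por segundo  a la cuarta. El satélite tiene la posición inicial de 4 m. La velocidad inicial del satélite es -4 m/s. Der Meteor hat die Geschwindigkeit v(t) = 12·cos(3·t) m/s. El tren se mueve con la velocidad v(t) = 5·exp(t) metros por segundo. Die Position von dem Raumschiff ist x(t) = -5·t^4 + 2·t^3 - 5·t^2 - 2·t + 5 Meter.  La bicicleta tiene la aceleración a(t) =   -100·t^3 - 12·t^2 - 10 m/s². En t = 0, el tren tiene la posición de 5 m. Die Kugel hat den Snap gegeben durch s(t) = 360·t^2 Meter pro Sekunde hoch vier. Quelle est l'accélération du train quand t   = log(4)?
En partant de la vitesse v(t) = 5·exp(t), nous prenons 1 dérivée. La dérivée de la vitesse donne l'accélération: a(t) = 5·exp(t). En utilisant a(t) = 5·exp(t) et en substituant t = log(4), nous trouvons a = 20.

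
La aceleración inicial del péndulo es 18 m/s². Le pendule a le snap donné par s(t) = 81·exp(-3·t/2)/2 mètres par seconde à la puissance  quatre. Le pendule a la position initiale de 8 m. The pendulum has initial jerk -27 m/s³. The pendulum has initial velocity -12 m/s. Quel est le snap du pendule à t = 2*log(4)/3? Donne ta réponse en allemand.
Aus der Gleichung für den Snap s(t) = 81·exp(-3·t/2)/2, setzen wir t = 2*log(4)/3 ein und erhalten s = 81/8.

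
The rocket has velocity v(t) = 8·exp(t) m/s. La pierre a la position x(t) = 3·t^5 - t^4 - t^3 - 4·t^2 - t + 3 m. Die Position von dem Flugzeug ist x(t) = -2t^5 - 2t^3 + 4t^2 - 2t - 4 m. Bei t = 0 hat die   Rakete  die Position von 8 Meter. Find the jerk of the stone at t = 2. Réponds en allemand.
Um dies zu lösen, müssen wir 3 Ableitungen unserer Gleichung für die Position x(t) = 3·t^5 - t^4 - t^3 - 4·t^2 - t + 3 nehmen. Durch Ableiten von der Position erhalten wir die Geschwindigkeit: v(t) = 15·t^4 - 4·t^3 - 3·t^2 - 8·t - 1. Durch Ableiten von der Geschwindigkeit erhalten wir die Beschleunigung: a(t) = 60·t^3 - 12·t^2 - 6·t - 8. Mit d/dt von a(t) finden wir j(t) = 180·t^2 - 24·t - 6. Aus der Gleichung für den Ruck j(t) = 180·t^2 - 24·t - 6, setzen wir t = 2 ein und erhalten j = 666.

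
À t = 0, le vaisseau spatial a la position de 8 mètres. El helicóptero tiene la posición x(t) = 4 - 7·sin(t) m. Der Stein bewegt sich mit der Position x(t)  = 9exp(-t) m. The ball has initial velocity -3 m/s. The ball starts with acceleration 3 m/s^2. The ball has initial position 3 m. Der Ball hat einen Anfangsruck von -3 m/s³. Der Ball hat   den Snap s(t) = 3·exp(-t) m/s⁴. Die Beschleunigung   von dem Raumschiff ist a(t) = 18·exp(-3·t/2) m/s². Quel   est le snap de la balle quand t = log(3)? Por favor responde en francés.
De l'équation du snap s(t) = 3·exp(-t), nous substituons t = log(3) pour obtenir s = 1.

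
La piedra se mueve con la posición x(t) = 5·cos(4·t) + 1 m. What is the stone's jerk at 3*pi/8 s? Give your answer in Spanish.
Para resolver esto, necesitamos tomar 3 derivadas de nuestra ecuación de la posición x(t) = 5·cos(4·t) + 1. La derivada de la posición da la velocidad: v(t) = -20·sin(4·t). La derivada de la velocidad da la aceleración: a(t) = -80·cos(4·t). Tomando d/dt de a(t), encontramos j(t) = 320·sin(4·t). Tenemos la sacudida j(t) = 320·sin(4·t). Sustituyendo t = 3*pi/8: j(3*pi/8) = -320.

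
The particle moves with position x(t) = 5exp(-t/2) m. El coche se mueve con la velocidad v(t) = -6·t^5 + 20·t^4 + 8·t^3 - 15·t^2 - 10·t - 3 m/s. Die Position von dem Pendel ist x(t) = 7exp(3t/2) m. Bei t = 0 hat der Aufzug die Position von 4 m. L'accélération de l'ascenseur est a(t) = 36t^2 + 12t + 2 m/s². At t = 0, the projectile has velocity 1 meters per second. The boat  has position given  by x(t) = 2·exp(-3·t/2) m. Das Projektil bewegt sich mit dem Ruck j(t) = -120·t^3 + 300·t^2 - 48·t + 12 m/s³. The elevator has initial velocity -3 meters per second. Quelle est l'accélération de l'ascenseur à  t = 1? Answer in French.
En utilisant a(t) = 36·t^2 + 12·t + 2 et en substituant t = 1, nous trouvons a = 50.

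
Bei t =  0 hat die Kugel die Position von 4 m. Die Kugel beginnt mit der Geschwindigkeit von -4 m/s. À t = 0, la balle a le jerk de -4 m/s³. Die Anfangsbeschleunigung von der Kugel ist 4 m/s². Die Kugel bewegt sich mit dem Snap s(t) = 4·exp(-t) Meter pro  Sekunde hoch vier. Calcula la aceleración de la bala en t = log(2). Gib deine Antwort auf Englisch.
Starting from snap s(t) = 4·exp(-t), we take 2 antiderivatives. Taking ∫s(t)dt and applying j(0) = -4, we find j(t) = -4·exp(-t). The integral of jerk is acceleration. Using a(0) = 4, we get a(t) = 4·exp(-t). Using a(t) = 4·exp(-t) and substituting t = log(2), we find a = 2.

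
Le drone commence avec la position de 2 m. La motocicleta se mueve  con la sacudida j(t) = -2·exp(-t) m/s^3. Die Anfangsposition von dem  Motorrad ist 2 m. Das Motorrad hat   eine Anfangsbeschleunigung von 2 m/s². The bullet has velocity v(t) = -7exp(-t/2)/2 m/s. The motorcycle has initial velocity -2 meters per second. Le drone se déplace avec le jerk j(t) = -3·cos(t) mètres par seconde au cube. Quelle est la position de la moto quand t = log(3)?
Nous devons intégrer notre équation du jerk j(t) = -2·exp(-t) 3 fois. La primitive du jerk, avec a(0) = 2, donne l'accélération: a(t) = 2·exp(-t). En prenant ∫a(t)dt et en appliquant v(0) = -2, nous trouvons v(t) = -2·exp(-t). En prenant ∫v(t)dt et en appliquant x(0) = 2, nous trouvons x(t) = 2·exp(-t). En utilisant x(t) = 2·exp(-t) et en substituant t = log(3), nous trouvons x = 2/3.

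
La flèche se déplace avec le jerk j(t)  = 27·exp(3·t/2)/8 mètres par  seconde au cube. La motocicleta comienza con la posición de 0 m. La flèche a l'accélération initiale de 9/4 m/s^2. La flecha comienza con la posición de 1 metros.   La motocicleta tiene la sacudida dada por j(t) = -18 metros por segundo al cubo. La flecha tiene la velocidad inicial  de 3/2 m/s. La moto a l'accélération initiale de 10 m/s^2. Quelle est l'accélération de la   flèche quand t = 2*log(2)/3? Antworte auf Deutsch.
Um dies zu lösen, müssen wir 1 Stammfunktion unserer Gleichung für den Ruck j(t) = 27·exp(3·t/2)/8 finden. Die Stammfunktion von dem Ruck, mit a(0) = 9/4, ergibt die Beschleunigung: a(t) = 9·exp(3·t/2)/4. Aus der Gleichung für die Beschleunigung a(t) = 9·exp(3·t/2)/4, setzen wir t = 2*log(2)/3 ein und erhalten a = 9/2.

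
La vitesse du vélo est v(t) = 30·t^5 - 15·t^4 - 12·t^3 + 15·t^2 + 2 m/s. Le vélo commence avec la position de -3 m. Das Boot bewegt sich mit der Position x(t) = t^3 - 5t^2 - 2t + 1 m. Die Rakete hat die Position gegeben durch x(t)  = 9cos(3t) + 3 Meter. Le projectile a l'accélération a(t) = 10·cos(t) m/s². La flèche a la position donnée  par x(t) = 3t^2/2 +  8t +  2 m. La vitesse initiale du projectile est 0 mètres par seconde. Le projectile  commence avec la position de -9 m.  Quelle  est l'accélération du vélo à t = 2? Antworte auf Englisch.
We must differentiate our velocity equation v(t) = 30·t^5 - 15·t^4 - 12·t^3 + 15·t^2 + 2 1 time. Differentiating velocity, we get acceleration: a(t) = 150·t^4 - 60·t^3 - 36·t^2 + 30·t. From the given acceleration equation a(t) = 150·t^4 - 60·t^3 - 36·t^2 + 30·t, we substitute t = 2 to get a = 1836.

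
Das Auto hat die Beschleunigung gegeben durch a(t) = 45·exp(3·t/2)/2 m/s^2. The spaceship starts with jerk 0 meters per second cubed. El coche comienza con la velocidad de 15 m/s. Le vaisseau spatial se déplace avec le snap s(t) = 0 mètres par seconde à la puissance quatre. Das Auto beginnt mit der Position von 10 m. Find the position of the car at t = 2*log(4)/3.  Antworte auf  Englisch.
To solve this, we need to take 2 integrals of our acceleration equation a(t) = 45·exp(3·t/2)/2. The antiderivative of acceleration is velocity. Using v(0) = 15, we get v(t) = 15·exp(3·t/2). Integrating velocity and using the initial condition x(0) = 10, we get x(t) = 10·exp(3·t/2). Using x(t) = 10·exp(3·t/2) and substituting t = 2*log(4)/3, we find x = 40.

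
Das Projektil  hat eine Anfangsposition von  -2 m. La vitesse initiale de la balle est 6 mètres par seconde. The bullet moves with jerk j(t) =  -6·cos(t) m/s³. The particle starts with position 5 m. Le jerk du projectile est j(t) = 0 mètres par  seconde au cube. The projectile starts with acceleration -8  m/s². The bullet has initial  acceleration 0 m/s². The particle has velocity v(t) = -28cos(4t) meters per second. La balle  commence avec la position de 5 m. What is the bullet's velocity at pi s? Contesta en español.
Para resolver esto, necesitamos tomar 2 antiderivadas de nuestra ecuación de la sacudida j(t) = -6·cos(t). La integral de la sacudida es la aceleración. Usando a(0) = 0, obtenemos a(t) = -6·sin(t). La integral de la aceleración es la velocidad. Usando v(0) = 6, obtenemos v(t) = 6·cos(t). Usando v(t) = 6·cos(t) y sustituyendo t = pi, encontramos v = -6.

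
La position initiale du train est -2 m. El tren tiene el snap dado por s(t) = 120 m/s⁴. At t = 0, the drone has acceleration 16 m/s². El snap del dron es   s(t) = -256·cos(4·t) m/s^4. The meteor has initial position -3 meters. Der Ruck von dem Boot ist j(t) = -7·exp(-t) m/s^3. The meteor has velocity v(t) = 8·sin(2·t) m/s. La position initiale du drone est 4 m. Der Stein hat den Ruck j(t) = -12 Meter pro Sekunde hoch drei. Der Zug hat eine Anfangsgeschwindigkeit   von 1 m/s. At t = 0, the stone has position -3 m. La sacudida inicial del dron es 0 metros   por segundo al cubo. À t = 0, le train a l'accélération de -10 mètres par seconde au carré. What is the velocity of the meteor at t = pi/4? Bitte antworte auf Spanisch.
Usando v(t) = 8·sin(2·t) y sustituyendo t = pi/4, encontramos v = 8.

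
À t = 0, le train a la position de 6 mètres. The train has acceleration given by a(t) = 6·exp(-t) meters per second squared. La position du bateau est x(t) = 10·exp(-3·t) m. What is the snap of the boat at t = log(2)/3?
To solve this, we need to take 4 derivatives of our position equation x(t) = 10·exp(-3·t). The derivative of position gives velocity: v(t) = -30·exp(-3·t). Differentiating velocity, we get acceleration: a(t) = 90·exp(-3·t). The derivative of acceleration gives jerk: j(t) = -270·exp(-3·t). Differentiating jerk, we get snap: s(t) = 810·exp(-3·t). Using s(t) = 810·exp(-3·t) and substituting t = log(2)/3, we find s = 405.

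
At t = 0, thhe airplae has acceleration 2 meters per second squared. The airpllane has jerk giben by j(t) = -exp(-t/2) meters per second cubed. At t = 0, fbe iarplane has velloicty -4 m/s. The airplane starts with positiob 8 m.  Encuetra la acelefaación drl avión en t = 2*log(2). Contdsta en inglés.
To solve this, we need to take 1 integral of our jerk equation j(t) = -exp(-t/2). Integrating jerk and using the initial condition a(0) = 2, we get a(t) = 2·exp(-t/2). Using a(t) = 2·exp(-t/2) and substituting t = 2*log(2), we find a = 1.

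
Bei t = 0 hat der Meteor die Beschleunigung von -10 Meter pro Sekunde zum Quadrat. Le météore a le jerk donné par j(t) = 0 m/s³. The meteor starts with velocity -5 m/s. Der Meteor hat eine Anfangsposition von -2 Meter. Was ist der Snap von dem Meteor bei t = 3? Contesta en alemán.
Um dies zu lösen, müssen wir 1 Ableitung unserer Gleichung für den Ruck j(t) = 0 nehmen. Durch Ableiten von dem Ruck erhalten wir den Snap: s(t) = 0. Mit s(t) = 0 und Einsetzen von t = 3, finden wir s = 0.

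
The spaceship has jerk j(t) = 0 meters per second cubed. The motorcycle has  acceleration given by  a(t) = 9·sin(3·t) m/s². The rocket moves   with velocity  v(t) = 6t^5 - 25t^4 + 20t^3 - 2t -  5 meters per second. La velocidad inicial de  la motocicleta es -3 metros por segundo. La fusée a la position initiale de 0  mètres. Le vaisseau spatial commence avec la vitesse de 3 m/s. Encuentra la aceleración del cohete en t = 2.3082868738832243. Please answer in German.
Wir müssen unsere Gleichung für die Geschwindigkeit v(t) = 6·t^5 - 25·t^4 + 20·t^3 - 2·t - 5 1-mal ableiten. Die Ableitung von der Geschwindigkeit ergibt die Beschleunigung: a(t) = 30·t^4 - 100·t^3 + 60·t^2 - 2. Wir haben die Beschleunigung a(t) = 30·t^4 - 100·t^3 + 60·t^2 - 2. Durch Einsetzen von t = 2.3082868738832243: a(2.3082868738832243) = -60.5196978089340.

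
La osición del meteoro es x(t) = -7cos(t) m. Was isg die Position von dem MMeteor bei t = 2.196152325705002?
Mit x(t) = -7·cos(t) und Einsetzen von t = 2.196152325705002, finden wir x = 4.09770156491379.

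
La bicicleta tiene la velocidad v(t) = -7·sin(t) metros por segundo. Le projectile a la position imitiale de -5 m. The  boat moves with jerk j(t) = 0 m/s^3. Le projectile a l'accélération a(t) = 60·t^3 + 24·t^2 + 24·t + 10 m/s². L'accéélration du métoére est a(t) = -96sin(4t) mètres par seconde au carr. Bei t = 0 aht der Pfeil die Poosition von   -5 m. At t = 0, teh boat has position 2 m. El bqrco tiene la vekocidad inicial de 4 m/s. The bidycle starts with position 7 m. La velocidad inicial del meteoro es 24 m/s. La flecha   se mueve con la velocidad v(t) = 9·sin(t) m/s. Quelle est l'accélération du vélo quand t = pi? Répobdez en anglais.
Starting from velocity v(t) = -7·sin(t), we take 1 derivative. Taking d/dt of v(t), we find a(t) = -7·cos(t). Using a(t) = -7·cos(t) and substituting t = pi, we find a = 7.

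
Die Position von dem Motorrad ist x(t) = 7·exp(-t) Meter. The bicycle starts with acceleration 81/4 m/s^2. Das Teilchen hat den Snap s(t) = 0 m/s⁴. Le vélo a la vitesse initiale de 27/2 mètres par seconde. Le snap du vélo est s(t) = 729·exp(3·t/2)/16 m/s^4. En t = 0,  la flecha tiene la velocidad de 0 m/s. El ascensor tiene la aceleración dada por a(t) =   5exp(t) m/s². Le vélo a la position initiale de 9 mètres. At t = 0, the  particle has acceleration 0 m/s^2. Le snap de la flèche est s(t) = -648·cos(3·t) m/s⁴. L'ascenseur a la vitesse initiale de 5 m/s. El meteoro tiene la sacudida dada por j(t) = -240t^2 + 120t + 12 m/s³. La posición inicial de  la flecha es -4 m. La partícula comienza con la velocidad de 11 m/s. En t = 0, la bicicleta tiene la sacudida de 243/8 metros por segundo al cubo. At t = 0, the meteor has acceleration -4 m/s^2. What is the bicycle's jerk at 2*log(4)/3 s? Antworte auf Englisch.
Starting from snap s(t) = 729·exp(3·t/2)/16, we take 1 antiderivative. Taking ∫s(t)dt and applying j(0) = 243/8, we find j(t) = 243·exp(3·t/2)/8. We have jerk j(t) = 243·exp(3·t/2)/8. Substituting t = 2*log(4)/3: j(2*log(4)/3) = 243/2.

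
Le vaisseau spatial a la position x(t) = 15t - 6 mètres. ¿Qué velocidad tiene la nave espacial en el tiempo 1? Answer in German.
Wir müssen unsere Gleichung für die Position x(t) = 15·t - 6 1-mal ableiten. Die Ableitung von der Position ergibt die Geschwindigkeit: v(t) = 15. Mit v(t) = 15 und Einsetzen von t = 1, finden wir v = 15.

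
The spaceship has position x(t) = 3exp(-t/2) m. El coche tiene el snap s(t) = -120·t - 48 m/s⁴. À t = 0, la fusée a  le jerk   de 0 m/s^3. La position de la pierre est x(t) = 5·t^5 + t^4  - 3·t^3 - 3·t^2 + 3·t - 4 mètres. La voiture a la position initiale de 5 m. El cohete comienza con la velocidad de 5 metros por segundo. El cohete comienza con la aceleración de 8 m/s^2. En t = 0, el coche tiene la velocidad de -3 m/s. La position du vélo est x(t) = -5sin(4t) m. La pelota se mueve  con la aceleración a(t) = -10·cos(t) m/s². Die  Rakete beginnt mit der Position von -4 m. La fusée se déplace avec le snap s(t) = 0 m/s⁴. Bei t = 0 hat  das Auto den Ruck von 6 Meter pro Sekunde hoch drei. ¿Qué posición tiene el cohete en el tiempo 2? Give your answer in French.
Pour résoudre ceci, nous devons prendre 4 primitives de notre équation du snap s(t) = 0. En intégrant le snap et en utilisant la condition initiale j(0) = 0, nous obtenons j(t) = 0. En prenant ∫j(t)dt et en appliquant a(0) = 8, nous trouvons a(t) = 8. L'intégrale de l'accélération est la vitesse. En utilisant v(0) = 5, nous obtenons v(t) = 8·t + 5. L'intégrale de la vitesse, avec x(0) = -4, donne la position: x(t) = 4·t^2 + 5·t - 4. Nous avons la position x(t) = 4·t^2 + 5·t - 4. En substituant t = 2: x(2) = 22.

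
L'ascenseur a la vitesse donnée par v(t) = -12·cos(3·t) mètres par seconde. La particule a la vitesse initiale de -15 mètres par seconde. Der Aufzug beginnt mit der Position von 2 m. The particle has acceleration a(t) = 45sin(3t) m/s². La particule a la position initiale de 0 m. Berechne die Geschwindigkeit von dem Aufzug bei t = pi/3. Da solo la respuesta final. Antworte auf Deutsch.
Bei t = pi/3, v = 12.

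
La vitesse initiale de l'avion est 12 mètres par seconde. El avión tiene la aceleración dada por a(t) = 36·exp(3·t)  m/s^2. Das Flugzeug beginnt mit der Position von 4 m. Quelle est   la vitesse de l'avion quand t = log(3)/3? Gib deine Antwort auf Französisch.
Nous devons trouver la primitive de notre équation de l'accélération a(t) = 36·exp(3·t) 1 fois. En intégrant l'accélération et en utilisant la condition initiale v(0) = 12, nous obtenons v(t) = 12·exp(3·t). De l'équation de la vitesse v(t) = 12·exp(3·t), nous substituons t = log(3)/3 pour obtenir v = 36.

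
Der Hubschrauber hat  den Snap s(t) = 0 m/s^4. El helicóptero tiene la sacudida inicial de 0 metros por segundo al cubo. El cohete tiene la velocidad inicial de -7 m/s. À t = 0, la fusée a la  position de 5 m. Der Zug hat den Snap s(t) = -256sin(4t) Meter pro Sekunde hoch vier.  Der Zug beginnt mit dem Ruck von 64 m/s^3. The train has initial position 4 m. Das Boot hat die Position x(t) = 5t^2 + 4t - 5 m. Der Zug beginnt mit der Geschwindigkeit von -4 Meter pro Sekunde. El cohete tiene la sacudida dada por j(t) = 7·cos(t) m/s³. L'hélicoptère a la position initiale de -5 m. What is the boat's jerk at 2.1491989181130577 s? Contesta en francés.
Pour résoudre ceci, nous devons prendre 3 dérivées de notre équation de la position x(t) = 5·t^2 + 4·t - 5. En prenant d/dt de x(t), nous trouvons v(t) = 10·t + 4. La dérivée de la vitesse donne l'accélération: a(t) = 10. La dérivée de l'accélération donne le jerk: j(t) = 0. Nous avons le jerk j(t) = 0. En substituant t = 2.1491989181130577: j(2.1491989181130577) = 0.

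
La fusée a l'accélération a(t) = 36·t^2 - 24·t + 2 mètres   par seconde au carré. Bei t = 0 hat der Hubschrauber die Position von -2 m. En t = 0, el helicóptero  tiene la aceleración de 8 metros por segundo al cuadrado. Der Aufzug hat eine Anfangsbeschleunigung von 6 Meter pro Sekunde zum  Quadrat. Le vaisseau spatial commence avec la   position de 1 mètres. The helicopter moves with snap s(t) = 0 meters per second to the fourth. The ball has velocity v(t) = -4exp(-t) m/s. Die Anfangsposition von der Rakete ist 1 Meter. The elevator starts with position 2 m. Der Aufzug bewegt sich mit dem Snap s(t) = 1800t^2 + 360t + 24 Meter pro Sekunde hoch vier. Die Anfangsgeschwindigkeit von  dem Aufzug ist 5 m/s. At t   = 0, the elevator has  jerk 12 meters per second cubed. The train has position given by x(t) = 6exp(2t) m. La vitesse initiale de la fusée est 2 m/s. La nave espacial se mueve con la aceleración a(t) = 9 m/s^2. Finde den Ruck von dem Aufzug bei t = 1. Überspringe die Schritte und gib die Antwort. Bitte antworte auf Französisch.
À t = 1, j = 816.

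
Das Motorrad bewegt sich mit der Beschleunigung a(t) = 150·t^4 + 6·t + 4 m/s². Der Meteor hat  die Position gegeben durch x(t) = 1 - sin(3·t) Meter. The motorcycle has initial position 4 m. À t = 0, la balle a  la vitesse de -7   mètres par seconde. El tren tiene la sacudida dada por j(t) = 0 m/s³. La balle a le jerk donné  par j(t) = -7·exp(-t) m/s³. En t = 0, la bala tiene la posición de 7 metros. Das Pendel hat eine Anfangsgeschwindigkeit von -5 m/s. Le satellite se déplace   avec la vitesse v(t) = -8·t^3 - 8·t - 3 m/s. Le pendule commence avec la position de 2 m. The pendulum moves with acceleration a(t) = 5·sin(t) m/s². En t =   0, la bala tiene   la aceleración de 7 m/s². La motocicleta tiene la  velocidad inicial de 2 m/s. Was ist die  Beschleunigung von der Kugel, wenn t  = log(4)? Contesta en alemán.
Ausgehend von dem Ruck j(t) = -7·exp(-t), nehmen wir 1 Integral. Durch Integration von dem Ruck und Verwendung der Anfangsbedingung a(0) = 7, erhalten wir a(t) = 7·exp(-t). Wir haben die Beschleunigung a(t) = 7·exp(-t). Durch Einsetzen von t = log(4): a(log(4)) = 7/4.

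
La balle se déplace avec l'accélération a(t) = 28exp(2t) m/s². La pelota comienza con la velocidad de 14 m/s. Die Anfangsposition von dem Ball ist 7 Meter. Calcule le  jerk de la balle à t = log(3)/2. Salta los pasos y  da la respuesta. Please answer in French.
À t = log(3)/2, j = 168.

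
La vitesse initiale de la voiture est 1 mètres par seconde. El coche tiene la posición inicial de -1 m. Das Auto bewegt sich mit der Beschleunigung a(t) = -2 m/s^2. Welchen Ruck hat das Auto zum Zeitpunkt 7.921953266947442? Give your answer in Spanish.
Para resolver esto, necesitamos tomar 1 derivada de nuestra ecuación de la aceleración a(t) = -2. Tomando d/dt de a(t), encontramos j(t) = 0. De la ecuación de la sacudida j(t) = 0, sustituimos t = 7.921953266947442 para obtener j = 0.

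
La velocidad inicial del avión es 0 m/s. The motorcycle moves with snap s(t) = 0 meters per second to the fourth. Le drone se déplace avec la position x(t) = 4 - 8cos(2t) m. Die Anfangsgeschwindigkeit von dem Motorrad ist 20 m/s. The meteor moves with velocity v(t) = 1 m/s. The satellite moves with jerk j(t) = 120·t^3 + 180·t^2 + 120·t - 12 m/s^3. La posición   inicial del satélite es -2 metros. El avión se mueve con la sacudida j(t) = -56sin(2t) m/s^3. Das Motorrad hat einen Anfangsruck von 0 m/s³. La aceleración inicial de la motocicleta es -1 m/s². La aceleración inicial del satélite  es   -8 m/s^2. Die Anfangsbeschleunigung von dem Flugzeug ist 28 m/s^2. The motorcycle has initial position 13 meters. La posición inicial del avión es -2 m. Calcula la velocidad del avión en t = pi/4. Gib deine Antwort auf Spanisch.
Debemos encontrar la antiderivada de nuestra ecuación de la sacudida j(t) = -56·sin(2·t) 2 veces. Integrando la sacudida y usando la condición inicial a(0) = 28, obtenemos a(t) = 28·cos(2·t). Integrando la aceleración y usando la condición inicial v(0) = 0, obtenemos v(t) = 14·sin(2·t). Tenemos la velocidad v(t) = 14·sin(2·t). Sustituyendo t = pi/4: v(pi/4) = 14.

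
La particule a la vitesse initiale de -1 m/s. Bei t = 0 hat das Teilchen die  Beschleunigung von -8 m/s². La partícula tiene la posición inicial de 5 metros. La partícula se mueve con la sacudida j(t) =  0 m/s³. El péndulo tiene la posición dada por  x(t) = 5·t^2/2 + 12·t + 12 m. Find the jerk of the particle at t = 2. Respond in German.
Wir haben den Ruck j(t) = 0. Durch Einsetzen von t = 2: j(2) = 0.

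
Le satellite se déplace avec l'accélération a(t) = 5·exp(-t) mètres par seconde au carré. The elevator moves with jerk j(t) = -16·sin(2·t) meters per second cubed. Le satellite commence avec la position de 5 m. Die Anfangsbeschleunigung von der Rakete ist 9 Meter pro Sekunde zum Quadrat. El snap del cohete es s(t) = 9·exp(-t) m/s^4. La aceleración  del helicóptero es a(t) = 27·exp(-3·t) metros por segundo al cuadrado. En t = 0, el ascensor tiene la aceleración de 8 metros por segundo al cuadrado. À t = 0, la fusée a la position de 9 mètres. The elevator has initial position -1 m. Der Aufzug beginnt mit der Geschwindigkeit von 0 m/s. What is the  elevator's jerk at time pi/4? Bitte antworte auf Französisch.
En utilisant j(t) = -16·sin(2·t) et en substituant t = pi/4, nous trouvons j = -16.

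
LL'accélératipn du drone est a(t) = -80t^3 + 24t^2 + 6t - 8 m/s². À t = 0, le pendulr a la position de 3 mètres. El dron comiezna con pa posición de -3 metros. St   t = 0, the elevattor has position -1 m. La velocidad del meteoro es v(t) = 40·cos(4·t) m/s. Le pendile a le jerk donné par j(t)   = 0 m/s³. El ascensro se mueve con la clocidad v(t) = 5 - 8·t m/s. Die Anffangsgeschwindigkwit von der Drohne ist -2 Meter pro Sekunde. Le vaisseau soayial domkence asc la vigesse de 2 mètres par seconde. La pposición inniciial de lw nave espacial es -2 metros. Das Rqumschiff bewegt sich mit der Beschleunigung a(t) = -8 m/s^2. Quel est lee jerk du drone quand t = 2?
Nous devons dériver notre équation de l'accélération a(t) = -80·t^3 + 24·t^2 + 6·t - 8 1 fois. En prenant d/dt de a(t), nous trouvons j(t) = -240·t^2 + 48·t + 6. Nous avons le jerk j(t) = -240·t^2 + 48·t + 6. En substituant t = 2: j(2) = -858.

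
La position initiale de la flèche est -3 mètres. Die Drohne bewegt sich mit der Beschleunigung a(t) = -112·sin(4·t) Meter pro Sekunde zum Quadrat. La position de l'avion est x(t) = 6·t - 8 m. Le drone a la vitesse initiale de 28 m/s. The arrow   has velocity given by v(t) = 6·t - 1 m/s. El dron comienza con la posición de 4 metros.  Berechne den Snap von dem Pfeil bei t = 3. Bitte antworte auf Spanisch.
Partiendo de la velocidad v(t) = 6·t - 1, tomamos 3 derivadas. Derivando la velocidad, obtenemos la aceleración: a(t) = 6. Derivando la aceleración, obtenemos la sacudida: j(t) = 0. Tomando d/dt de j(t), encontramos s(t) = 0. De la ecuación del snap s(t) = 0, sustituimos t = 3 para obtener s = 0.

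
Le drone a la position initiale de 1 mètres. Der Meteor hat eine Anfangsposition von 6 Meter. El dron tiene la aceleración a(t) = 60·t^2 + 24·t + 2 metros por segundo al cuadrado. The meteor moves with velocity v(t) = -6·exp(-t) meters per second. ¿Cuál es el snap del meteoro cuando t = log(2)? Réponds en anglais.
We must differentiate our velocity equation v(t) = -6·exp(-t) 3 times. The derivative of velocity gives acceleration: a(t) = 6·exp(-t). Taking d/dt of a(t), we find j(t) = -6·exp(-t). The derivative of jerk gives snap: s(t) = 6·exp(-t). We have snap s(t) = 6·exp(-t). Substituting t = log(2): s(log(2)) = 3.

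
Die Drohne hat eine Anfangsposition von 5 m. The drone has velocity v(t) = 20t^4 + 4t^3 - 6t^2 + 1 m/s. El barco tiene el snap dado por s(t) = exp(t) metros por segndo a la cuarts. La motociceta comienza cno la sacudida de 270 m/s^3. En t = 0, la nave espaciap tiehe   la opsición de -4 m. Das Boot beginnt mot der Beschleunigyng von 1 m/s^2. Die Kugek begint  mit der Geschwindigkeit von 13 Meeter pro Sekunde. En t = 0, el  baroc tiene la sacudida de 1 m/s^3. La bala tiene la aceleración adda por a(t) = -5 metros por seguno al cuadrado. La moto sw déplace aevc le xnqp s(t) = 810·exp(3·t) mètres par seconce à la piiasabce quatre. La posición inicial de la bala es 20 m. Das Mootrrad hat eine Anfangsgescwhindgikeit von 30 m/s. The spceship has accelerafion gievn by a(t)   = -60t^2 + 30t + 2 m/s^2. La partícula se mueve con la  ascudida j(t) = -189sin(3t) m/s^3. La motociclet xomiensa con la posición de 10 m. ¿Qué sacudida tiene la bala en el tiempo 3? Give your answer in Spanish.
Para resolver esto, necesitamos tomar 1 derivada de nuestra ecuación de la aceleración a(t) = -5. La derivada de la aceleración da la sacudida: j(t) = 0. Tenemos la sacudida j(t) = 0. Sustituyendo t = 3: j(3) = 0.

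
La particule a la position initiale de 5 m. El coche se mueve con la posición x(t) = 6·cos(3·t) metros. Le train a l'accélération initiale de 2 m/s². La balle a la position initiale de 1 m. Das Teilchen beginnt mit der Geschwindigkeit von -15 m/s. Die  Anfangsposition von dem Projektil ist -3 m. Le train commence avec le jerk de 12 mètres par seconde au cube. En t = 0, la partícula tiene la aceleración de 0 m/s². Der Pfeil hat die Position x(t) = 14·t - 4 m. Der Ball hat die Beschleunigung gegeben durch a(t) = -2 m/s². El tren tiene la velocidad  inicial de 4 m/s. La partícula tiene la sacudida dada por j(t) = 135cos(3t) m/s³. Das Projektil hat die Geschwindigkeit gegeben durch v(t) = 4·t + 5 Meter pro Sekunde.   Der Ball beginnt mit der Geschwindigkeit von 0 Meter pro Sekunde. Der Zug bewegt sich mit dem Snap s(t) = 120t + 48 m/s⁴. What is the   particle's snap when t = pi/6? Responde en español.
Partiendo de la sacudida j(t) = 135·cos(3·t), tomamos 1 derivada. Derivando la sacudida, obtenemos el snap: s(t) = -405·sin(3·t). De la ecuación del snap s(t) = -405·sin(3·t), sustituimos t = pi/6 para obtener s = -405.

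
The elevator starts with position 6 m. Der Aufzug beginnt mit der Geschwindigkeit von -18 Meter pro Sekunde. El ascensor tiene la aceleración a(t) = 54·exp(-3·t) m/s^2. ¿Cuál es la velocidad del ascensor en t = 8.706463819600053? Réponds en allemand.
Wir müssen das Integral unserer Gleichung für die Beschleunigung a(t) = 54·exp(-3·t) 1-mal finden. Durch Integration von der Beschleunigung und Verwendung der Anfangsbedingung v(0) = -18, erhalten wir v(t) = -18·exp(-3·t). Mit v(t) = -18·exp(-3·t) und Einsetzen von t = 8.706463819600053, finden wir v = -8.16140488984923E-11.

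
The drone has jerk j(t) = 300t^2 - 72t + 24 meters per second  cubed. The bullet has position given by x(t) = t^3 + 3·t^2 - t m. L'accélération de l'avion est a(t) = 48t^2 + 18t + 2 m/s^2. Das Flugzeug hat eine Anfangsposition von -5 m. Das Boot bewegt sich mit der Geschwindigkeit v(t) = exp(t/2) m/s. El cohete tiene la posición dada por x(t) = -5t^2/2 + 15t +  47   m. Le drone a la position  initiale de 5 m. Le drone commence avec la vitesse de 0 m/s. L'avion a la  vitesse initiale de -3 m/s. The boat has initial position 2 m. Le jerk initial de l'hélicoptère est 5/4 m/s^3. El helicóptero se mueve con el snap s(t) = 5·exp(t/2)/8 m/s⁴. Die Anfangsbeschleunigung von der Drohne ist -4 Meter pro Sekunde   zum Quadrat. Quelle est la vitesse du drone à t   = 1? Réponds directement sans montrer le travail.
La réponse est 21.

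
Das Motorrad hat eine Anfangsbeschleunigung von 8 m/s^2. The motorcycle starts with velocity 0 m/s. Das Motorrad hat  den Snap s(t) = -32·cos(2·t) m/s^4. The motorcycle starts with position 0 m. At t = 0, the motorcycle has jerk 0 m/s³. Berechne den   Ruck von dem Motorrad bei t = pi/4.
Wir müssen die Stammfunktion unserer Gleichung für den Snap s(t) = -32·cos(2·t) 1-mal finden. Durch Integration von dem Snap und Verwendung der Anfangsbedingung j(0) = 0, erhalten wir j(t) = -16·sin(2·t). Aus der Gleichung für den Ruck j(t) = -16·sin(2·t), setzen wir t = pi/4 ein und erhalten j = -16.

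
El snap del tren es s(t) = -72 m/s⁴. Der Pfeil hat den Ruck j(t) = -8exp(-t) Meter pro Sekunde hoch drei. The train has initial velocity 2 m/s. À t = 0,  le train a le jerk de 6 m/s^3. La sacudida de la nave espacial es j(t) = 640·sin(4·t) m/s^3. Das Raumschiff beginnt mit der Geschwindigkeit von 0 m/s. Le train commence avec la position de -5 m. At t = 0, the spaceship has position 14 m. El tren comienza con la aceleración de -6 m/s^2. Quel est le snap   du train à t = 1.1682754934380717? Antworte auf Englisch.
We have snap s(t) = -72. Substituting t = 1.1682754934380717: s(1.1682754934380717) = -72.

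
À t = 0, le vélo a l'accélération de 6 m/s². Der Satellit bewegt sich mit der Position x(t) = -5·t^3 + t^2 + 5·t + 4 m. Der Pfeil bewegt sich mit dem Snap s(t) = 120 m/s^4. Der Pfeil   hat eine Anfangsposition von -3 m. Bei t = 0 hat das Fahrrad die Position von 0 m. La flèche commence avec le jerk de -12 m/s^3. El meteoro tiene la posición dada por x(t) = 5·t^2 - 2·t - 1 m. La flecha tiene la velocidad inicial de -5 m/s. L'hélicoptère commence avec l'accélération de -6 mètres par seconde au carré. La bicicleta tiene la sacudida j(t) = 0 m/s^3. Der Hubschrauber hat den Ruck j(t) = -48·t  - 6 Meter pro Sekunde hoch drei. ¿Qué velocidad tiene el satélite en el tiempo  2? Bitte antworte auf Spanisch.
Debemos derivar nuestra ecuación de la posición x(t) = -5·t^3 + t^2 + 5·t + 4 1 vez. La derivada de la posición da la velocidad: v(t) = -15·t^2 + 2·t + 5. Usando v(t) = -15·t^2 + 2·t + 5 y sustituyendo t = 2, encontramos v = -51.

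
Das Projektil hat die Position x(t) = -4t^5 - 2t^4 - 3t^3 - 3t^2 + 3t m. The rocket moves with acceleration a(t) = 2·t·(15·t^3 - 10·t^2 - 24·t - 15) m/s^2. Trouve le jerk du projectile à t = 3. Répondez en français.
En partant de la position x(t) = -4·t^5 - 2·t^4 - 3·t^3 - 3·t^2 + 3·t, nous prenons 3 dérivées. En dérivant la position, nous obtenons la vitesse: v(t) = -20·t^4 - 8·t^3 - 9·t^2 - 6·t + 3. En prenant d/dt de v(t), nous trouvons a(t) = -80·t^3 - 24·t^2 - 18·t - 6. En dérivant l'accélération, nous obtenons le jerk: j(t) = -240·t^2 - 48·t - 18. De l'équation du jerk j(t) = -240·t^2 - 48·t - 18, nous substituons t = 3 pour obtenir j = -2322.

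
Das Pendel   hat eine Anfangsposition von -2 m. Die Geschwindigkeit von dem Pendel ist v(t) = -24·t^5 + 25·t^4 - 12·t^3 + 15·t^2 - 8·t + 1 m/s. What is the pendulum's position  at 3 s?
To solve this, we need to take 1 antiderivative of our velocity equation v(t) = -24·t^5 + 25·t^4 - 12·t^3 + 15·t^2 - 8·t + 1. Finding the antiderivative of v(t) and using x(0) = -2: x(t) = -4·t^6 + 5·t^5 - 3·t^4 + 5·t^3 - 4·t^2 + t - 2. We have position x(t) = -4·t^6 + 5·t^5 - 3·t^4 + 5·t^3 - 4·t^2 + t - 2. Substituting t = 3: x(3) = -1844.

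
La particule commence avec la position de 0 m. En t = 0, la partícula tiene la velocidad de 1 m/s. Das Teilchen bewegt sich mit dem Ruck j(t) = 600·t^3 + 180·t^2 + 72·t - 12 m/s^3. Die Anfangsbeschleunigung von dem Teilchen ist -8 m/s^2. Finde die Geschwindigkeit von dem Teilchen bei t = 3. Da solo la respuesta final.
Bei t = 3, v = 8752.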